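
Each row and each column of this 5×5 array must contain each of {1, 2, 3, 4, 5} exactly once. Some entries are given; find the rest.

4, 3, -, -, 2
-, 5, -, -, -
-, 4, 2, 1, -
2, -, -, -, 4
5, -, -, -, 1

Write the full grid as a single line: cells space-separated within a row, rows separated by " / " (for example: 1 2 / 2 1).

(r1,c4) = 5
(r2,c5) = 3
(r3,c1) = 3
(r3,c5) = 5
(r4,c2) = 1
(r4,c4) = 3
(r5,c2) = 2
(r5,c4) = 4
(r1,c3) = 1
(r2,c1) = 1
(r2,c3) = 4
(r2,c4) = 2
(r4,c3) = 5
(r5,c3) = 3

4 3 1 5 2 / 1 5 4 2 3 / 3 4 2 1 5 / 2 1 5 3 4 / 5 2 3 4 1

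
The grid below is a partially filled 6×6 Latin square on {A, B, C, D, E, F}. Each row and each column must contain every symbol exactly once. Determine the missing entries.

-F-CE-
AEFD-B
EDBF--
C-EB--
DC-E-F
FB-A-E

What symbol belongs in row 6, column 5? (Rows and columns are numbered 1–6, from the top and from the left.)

Cell (r1,c1): row 1 has {C,E,F}; column 1 has {A,C,D,E,F} → B.
Cell (r2,c5): row 2 has {A,B,D,E,F}; column 5 has {E} → C.
Cell (r3,c5): row 3 has {B,D,E,F}; column 5 has {C,E} → A.
Cell (r3,c6): row 3 has {A,B,D,E,F}; column 6 has {B,E,F} → C.
Cell (r4,c2): row 4 has {B,C,E}; column 2 has {B,C,D,E,F} → A.
Cell (r4,c6): row 4 has {A,B,C,E}; column 6 has {B,C,E,F} → D.
Cell (r5,c3): row 5 has {C,D,E,F}; column 3 has {B,E,F} → A.
Cell (r5,c5): row 5 has {A,C,D,E,F}; column 5 has {A,C,E} → B.
Cell (r6,c5): row 6 has {A,B,E,F}; column 5 has {A,B,C,E} → D.

D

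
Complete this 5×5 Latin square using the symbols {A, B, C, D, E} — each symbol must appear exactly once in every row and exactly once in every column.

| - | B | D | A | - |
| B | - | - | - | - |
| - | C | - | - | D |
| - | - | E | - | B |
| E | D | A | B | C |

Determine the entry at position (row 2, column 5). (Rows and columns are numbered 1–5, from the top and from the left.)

A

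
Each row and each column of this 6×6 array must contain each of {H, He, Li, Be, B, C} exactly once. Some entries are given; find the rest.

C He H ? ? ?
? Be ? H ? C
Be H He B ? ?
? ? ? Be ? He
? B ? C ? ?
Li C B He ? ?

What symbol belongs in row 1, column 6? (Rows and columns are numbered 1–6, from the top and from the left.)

B

At row 1, column 4: row 1 has {H,He,C}; column 4 has {H,He,Be,B,C}; that leaves Li.
At row 2, column 3: row 2 has {H,Be,C}; column 3 has {H,He,B}; that leaves Li.
At row 3, column 6: row 3 has {H,He,Be,B}; column 6 has {He,C}; that leaves Li.
At row 4, column 2: row 4 has {He,Be}; column 2 has {H,He,Be,B,C}; that leaves Li.
At row 4, column 3: row 4 has {He,Li,Be}; column 3 has {H,He,Li,B}; that leaves C.
At row 5, column 3: row 5 has {B,C}; column 3 has {H,He,Li,B,C}; that leaves Be.
At row 5, column 6: row 5 has {Be,B,C}; column 6 has {He,Li,C}; that leaves H.
At row 6, column 6: row 6 has {He,Li,B,C}; column 6 has {H,He,Li,C}; that leaves Be.
At row 1, column 6: row 1 has {H,He,Li,C}; column 6 has {H,He,Li,Be,C}; that leaves B.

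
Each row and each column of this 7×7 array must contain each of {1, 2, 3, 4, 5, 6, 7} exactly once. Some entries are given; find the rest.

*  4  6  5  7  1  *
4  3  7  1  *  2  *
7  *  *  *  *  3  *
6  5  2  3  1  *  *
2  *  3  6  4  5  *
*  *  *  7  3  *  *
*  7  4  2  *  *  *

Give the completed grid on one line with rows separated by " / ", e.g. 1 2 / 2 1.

3 4 6 5 7 1 2 / 4 3 7 1 6 2 5 / 7 6 5 4 2 3 1 / 6 5 2 3 1 7 4 / 2 1 3 6 4 5 7 / 5 2 1 7 3 4 6 / 1 7 4 2 5 6 3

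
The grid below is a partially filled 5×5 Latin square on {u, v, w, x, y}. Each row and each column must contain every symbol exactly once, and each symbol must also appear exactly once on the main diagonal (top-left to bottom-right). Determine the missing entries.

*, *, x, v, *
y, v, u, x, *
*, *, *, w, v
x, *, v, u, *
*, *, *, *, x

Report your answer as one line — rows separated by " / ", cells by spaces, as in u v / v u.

(r1,c1) = w
(r2,c5) = w
(r3,c1) = u
(r3,c3) = y
(r4,c5) = y
(r5,c1) = v
(r5,c3) = w
(r5,c4) = y
(r1,c5) = u
(r3,c2) = x
(r4,c2) = w
(r5,c2) = u
(r1,c2) = y

w y x v u / y v u x w / u x y w v / x w v u y / v u w y x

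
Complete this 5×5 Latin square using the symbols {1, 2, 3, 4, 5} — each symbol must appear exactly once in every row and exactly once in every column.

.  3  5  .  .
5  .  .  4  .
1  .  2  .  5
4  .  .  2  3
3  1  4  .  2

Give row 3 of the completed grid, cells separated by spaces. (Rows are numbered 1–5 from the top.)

(r1,c1) = 2
(r1,c4) = 1
(r1,c5) = 4
(r2,c2) = 2
(r2,c5) = 1
(r3,c2) = 4
(r3,c4) = 3

1 4 2 3 5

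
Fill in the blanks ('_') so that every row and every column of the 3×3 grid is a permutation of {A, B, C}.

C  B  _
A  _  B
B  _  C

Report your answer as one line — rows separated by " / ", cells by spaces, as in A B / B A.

C B A / A C B / B A C

(r1,c3): row 1 has {B,C}; column 3 has {B,C}, so it must be A.
(r2,c2): row 2 has {A,B}; column 2 has {B}, so it must be C.
(r3,c2): row 3 has {B,C}; column 2 has {B,C}, so it must be A.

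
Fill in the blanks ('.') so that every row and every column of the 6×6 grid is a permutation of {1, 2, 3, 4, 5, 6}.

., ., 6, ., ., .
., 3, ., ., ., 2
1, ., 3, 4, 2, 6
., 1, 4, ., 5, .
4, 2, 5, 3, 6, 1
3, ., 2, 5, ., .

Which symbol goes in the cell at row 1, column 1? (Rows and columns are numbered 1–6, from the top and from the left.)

(r2,c3): row 2 has {2,3}; column 3 has {2,3,4,5,6}, so it must be 1.
(r2,c4): row 2 has {1,2,3}; column 4 has {3,4,5}, so it must be 6.
(r2,c5): row 2 has {1,2,3,6}; column 5 has {2,5,6}, so it must be 4.
(r3,c2): row 3 has {1,2,3,4,6}; column 2 has {1,2,3}, so it must be 5.
(r4,c4): row 4 has {1,4,5}; column 4 has {3,4,5,6}, so it must be 2.
(r4,c6): row 4 has {1,2,4,5}; column 6 has {1,2,6}, so it must be 3.
(r6,c5): row 6 has {2,3,5}; column 5 has {2,4,5,6}, so it must be 1.
(r6,c6): row 6 has {1,2,3,5}; column 6 has {1,2,3,6}, so it must be 4.
(r1,c2): row 1 has {6}; column 2 has {1,2,3,5}, so it must be 4.
(r1,c4): row 1 has {4,6}; column 4 has {2,3,4,5,6}, so it must be 1.
(r1,c5): row 1 has {1,4,6}; column 5 has {1,2,4,5,6}, so it must be 3.
(r1,c6): row 1 has {1,3,4,6}; column 6 has {1,2,3,4,6}, so it must be 5.
(r2,c1): row 2 has {1,2,3,4,6}; column 1 has {1,3,4}, so it must be 5.
(r4,c1): row 4 has {1,2,3,4,5}; column 1 has {1,3,4,5}, so it must be 6.
(r6,c2): row 6 has {1,2,3,4,5}; column 2 has {1,2,3,4,5}, so it must be 6.
(r1,c1): row 1 has {1,3,4,5,6}; column 1 has {1,3,4,5,6}, so it must be 2.

2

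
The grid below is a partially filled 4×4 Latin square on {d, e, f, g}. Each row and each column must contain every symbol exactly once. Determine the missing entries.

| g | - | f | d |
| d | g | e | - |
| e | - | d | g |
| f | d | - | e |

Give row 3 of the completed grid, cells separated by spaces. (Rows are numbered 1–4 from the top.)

At row 1, column 2: row 1 has {d,f,g}; column 2 has {d,g}; that leaves e.
At row 2, column 4: row 2 has {d,e,g}; column 4 has {d,e,g}; that leaves f.
At row 3, column 2: row 3 has {d,e,g}; column 2 has {d,e,g}; that leaves f.

e f d g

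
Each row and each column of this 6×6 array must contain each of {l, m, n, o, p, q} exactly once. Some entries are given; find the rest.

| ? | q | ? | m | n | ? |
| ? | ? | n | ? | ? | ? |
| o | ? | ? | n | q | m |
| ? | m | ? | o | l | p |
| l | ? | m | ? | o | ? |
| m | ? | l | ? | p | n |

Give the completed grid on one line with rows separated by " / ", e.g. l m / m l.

p q o m n l / q p n l m o / o l p n q m / n m q o l p / l n m p o q / m o l q p n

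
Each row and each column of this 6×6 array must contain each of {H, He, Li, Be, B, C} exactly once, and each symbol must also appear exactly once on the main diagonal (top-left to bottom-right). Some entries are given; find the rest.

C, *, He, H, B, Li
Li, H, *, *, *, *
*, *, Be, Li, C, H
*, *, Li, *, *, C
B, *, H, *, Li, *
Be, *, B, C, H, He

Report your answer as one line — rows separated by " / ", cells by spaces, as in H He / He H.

C Be He H B Li / Li H C Be He B / He B Be Li C H / H He Li B Be C / B C H He Li Be / Be Li B C H He

(r1,c2) = Be
(r2,c3) = C
(r3,c1) = He
(r3,c2) = B
(r4,c1) = H
(r4,c2) = He
(r4,c4) = B
(r4,c5) = Be
(r5,c2) = C
(r5,c6) = Be
(r6,c2) = Li
(r2,c5) = He
(r2,c6) = B
(r5,c4) = He
(r2,c4) = Be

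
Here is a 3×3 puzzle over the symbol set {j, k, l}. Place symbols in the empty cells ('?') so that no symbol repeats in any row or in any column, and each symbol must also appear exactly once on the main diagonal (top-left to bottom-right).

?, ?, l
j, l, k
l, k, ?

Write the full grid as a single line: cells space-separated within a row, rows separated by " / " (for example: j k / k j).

(r1,c1) = k
(r1,c2) = j
(r3,c3) = j

k j l / j l k / l k j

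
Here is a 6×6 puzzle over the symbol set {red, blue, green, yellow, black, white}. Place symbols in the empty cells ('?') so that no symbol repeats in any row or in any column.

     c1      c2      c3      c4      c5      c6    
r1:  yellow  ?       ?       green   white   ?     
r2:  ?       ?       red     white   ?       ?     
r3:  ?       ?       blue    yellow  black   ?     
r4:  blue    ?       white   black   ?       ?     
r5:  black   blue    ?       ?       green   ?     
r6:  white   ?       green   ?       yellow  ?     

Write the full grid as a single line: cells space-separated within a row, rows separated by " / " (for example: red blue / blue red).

yellow red black green white blue / green yellow red white blue black / red white blue yellow black green / blue green white black red yellow / black blue yellow red green white / white black green blue yellow red

row 1 has {green,yellow,white}; column 3 has {red,blue,green,white} — only black is left for (r1,c3).
row 2 has {red,white}; column 1 has {blue,yellow,black,white} — only green is left for (r2,c1).
row 2 has {red,green,white}; column 5 has {green,yellow,black,white} — only blue is left for (r2,c5).
row 3 has {blue,yellow,black}; column 1 has {blue,green,yellow,black,white} — only red is left for (r3,c1).
row 4 has {blue,black,white}; column 5 has {blue,green,yellow,black,white} — only red is left for (r4,c5).
row 5 has {blue,green,black}; column 3 has {red,blue,green,black,white} — only yellow is left for (r5,c3).
row 5 has {blue,green,yellow,black}; column 4 has {green,yellow,black,white} — only red is left for (r5,c4).
row 5 has {red,blue,green,yellow,black}; column 6 is empty so far — only white is left for (r5,c6).
row 6 has {green,yellow,white}; column 4 has {red,green,yellow,black,white} — only blue is left for (r6,c4).
row 1 has {green,yellow,black,white}; column 2 has {blue} — only red is left for (r1,c2).
row 1 has {red,green,yellow,black,white}; column 6 has {white} — only blue is left for (r1,c6).
row 3 has {red,blue,yellow,black}; column 6 has {blue,white} — only green is left for (r3,c6).
row 4 has {red,blue,black,white}; column 6 has {blue,green,white} — only yellow is left for (r4,c6).
row 6 has {blue,green,yellow,white}; column 2 has {red,blue} — only black is left for (r6,c2).
row 6 has {blue,green,yellow,black,white}; column 6 has {blue,green,yellow,white} — only red is left for (r6,c6).
row 2 has {red,blue,green,white}; column 2 has {red,blue,black} — only yellow is left for (r2,c2).
row 2 has {red,blue,green,yellow,white}; column 6 has {red,blue,green,yellow,white} — only black is left for (r2,c6).
row 3 has {red,blue,green,yellow,black}; column 2 has {red,blue,yellow,black} — only white is left for (r3,c2).
row 4 has {red,blue,yellow,black,white}; column 2 has {red,blue,yellow,black,white} — only green is left for (r4,c2).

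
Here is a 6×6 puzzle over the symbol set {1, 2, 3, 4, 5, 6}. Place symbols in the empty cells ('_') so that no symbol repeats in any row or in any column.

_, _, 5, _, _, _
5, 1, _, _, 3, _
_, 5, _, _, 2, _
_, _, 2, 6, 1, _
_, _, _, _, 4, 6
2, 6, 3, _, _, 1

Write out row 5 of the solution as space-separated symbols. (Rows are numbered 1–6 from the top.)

3 2 1 5 4 6

row 1 has {5}; column 5 has {1,2,3,4} — only 6 is left for (r1,c5).
row 5 has {4,6}; column 3 has {2,3,5} — only 1 is left for (r5,c3).
row 6 has {1,2,3,6}; column 5 has {1,2,3,4,6} — only 5 is left for (r6,c5).
row 5 has {1,4,6}; column 1 has {2,5} — only 3 is left for (r5,c1).
row 5 has {1,3,4,6}; column 2 has {1,5,6} — only 2 is left for (r5,c2).
row 5 has {1,2,3,4,6}; column 4 has {6} — only 5 is left for (r5,c4).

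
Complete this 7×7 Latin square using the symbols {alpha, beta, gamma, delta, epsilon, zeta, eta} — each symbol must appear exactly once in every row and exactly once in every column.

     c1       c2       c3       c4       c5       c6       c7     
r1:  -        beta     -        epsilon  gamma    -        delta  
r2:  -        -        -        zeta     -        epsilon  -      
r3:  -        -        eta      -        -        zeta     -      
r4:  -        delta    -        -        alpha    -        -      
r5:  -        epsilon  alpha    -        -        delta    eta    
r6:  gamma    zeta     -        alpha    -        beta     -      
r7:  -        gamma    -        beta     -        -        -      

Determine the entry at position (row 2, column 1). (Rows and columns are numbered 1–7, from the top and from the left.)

alpha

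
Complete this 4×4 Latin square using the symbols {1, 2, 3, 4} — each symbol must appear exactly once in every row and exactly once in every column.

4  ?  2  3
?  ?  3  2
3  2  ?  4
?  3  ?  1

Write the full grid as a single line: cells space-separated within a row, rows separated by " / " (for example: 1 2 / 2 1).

4 1 2 3 / 1 4 3 2 / 3 2 1 4 / 2 3 4 1

row 1 has {2,3,4}; column 2 has {2,3} — only 1 is left for (r1,c2).
row 2 has {2,3}; column 1 has {3,4} — only 1 is left for (r2,c1).
row 2 has {1,2,3}; column 2 has {1,2,3} — only 4 is left for (r2,c2).
row 3 has {2,3,4}; column 3 has {2,3} — only 1 is left for (r3,c3).
row 4 has {1,3}; column 1 has {1,3,4} — only 2 is left for (r4,c1).
row 4 has {1,2,3}; column 3 has {1,2,3} — only 4 is left for (r4,c3).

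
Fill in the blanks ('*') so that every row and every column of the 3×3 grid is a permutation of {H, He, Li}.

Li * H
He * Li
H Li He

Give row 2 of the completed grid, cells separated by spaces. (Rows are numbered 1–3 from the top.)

row 1 has {H,Li}; column 2 has {Li} — only He is left for (r1,c2).
row 2 has {He,Li}; column 2 has {He,Li} — only H is left for (r2,c2).

He H Li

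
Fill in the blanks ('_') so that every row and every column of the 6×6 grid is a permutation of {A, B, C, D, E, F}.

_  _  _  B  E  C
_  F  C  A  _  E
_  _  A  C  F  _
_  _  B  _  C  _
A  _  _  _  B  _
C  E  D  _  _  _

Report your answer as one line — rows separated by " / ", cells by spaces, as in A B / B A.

D A F B E C / B F C A D E / E B A C F D / F D B E C A / A C E D B F / C E D F A B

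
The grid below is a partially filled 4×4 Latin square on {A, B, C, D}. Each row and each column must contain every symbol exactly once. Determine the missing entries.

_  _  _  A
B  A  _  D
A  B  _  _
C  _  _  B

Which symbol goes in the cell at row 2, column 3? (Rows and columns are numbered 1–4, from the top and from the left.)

(r1,c1) = D
(r1,c2) = C
(r1,c3) = B
(r2,c3) = C

C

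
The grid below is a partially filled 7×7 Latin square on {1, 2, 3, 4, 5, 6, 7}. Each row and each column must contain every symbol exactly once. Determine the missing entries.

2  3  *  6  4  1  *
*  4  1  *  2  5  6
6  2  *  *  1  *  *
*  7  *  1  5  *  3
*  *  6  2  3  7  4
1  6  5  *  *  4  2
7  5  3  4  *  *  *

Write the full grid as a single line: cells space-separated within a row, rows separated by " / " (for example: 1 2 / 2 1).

2 3 7 6 4 1 5 / 3 4 1 7 2 5 6 / 6 2 4 5 1 3 7 / 4 7 2 1 5 6 3 / 5 1 6 2 3 7 4 / 1 6 5 3 7 4 2 / 7 5 3 4 6 2 1

Cell (r1,c3): row 1 has {1,2,3,4,6}; column 3 has {1,3,5,6} → 7.
Cell (r1,c7): row 1 has {1,2,3,4,6,7}; column 7 has {2,3,4,6} → 5.
Cell (r2,c1): row 2 has {1,2,4,5,6}; column 1 has {1,2,6,7} → 3.
Cell (r2,c4): row 2 has {1,2,3,4,5,6}; column 4 has {1,2,4,6} → 7.
Cell (r3,c3): row 3 has {1,2,6}; column 3 has {1,3,5,6,7} → 4.
Cell (r3,c6): row 3 has {1,2,4,6}; column 6 has {1,4,5,7} → 3.
Cell (r3,c7): row 3 has {1,2,3,4,6}; column 7 has {2,3,4,5,6} → 7.
Cell (r4,c1): row 4 has {1,3,5,7}; column 1 has {1,2,3,6,7} → 4.
Cell (r4,c3): row 4 has {1,3,4,5,7}; column 3 has {1,3,4,5,6,7} → 2.
Cell (r4,c6): row 4 has {1,2,3,4,5,7}; column 6 has {1,3,4,5,7} → 6.
Cell (r5,c1): row 5 has {2,3,4,6,7}; column 1 has {1,2,3,4,6,7} → 5.
Cell (r5,c2): row 5 has {2,3,4,5,6,7}; column 2 has {2,3,4,5,6,7} → 1.
Cell (r6,c4): row 6 has {1,2,4,5,6}; column 4 has {1,2,4,6,7} → 3.
Cell (r6,c5): row 6 has {1,2,3,4,5,6}; column 5 has {1,2,3,4,5} → 7.
Cell (r7,c5): row 7 has {3,4,5,7}; column 5 has {1,2,3,4,5,7} → 6.
Cell (r7,c6): row 7 has {3,4,5,6,7}; column 6 has {1,3,4,5,6,7} → 2.
Cell (r7,c7): row 7 has {2,3,4,5,6,7}; column 7 has {2,3,4,5,6,7} → 1.
Cell (r3,c4): row 3 has {1,2,3,4,6,7}; column 4 has {1,2,3,4,6,7} → 5.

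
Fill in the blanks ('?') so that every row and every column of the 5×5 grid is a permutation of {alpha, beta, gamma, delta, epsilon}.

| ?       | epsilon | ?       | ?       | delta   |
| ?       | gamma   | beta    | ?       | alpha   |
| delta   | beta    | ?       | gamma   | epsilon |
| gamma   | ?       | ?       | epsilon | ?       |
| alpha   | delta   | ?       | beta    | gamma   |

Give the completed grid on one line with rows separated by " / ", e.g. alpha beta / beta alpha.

beta epsilon gamma alpha delta / epsilon gamma beta delta alpha / delta beta alpha gamma epsilon / gamma alpha delta epsilon beta / alpha delta epsilon beta gamma

Cell (r1,c1): row 1 has {delta,epsilon}; column 1 has {alpha,gamma,delta} → beta.
Cell (r1,c4): row 1 has {beta,delta,epsilon}; column 4 has {beta,gamma,epsilon} → alpha.
Cell (r2,c1): row 2 has {alpha,beta,gamma}; column 1 has {alpha,beta,gamma,delta} → epsilon.
Cell (r2,c4): row 2 has {alpha,beta,gamma,epsilon}; column 4 has {alpha,beta,gamma,epsilon} → delta.
Cell (r3,c3): row 3 has {beta,gamma,delta,epsilon}; column 3 has {beta} → alpha.
Cell (r4,c2): row 4 has {gamma,epsilon}; column 2 has {beta,gamma,delta,epsilon} → alpha.
Cell (r4,c3): row 4 has {alpha,gamma,epsilon}; column 3 has {alpha,beta} → delta.
Cell (r4,c5): row 4 has {alpha,gamma,delta,epsilon}; column 5 has {alpha,gamma,delta,epsilon} → beta.
Cell (r5,c3): row 5 has {alpha,beta,gamma,delta}; column 3 has {alpha,beta,delta} → epsilon.
Cell (r1,c3): row 1 has {alpha,beta,delta,epsilon}; column 3 has {alpha,beta,delta,epsilon} → gamma.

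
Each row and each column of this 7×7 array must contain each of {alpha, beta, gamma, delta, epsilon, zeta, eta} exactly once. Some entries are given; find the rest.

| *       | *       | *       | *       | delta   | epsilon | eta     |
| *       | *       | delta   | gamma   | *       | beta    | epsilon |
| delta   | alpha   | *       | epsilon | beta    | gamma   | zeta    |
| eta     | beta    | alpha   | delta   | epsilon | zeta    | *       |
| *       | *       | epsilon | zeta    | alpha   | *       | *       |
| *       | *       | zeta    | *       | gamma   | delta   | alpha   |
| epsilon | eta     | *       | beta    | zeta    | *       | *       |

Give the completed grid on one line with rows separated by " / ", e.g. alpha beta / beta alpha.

Cell (r1,c4): row 1 has {delta,epsilon,eta}; column 4 has {beta,gamma,delta,epsilon,zeta} → alpha.
Cell (r2,c2): row 2 has {beta,gamma,delta,epsilon}; column 2 has {alpha,beta,eta} → zeta.
Cell (r2,c5): row 2 has {beta,gamma,delta,epsilon,zeta}; column 5 has {alpha,beta,gamma,delta,epsilon,zeta} → eta.
Cell (r3,c3): row 3 has {alpha,beta,gamma,delta,epsilon,zeta}; column 3 has {alpha,delta,epsilon,zeta} → eta.
Cell (r4,c7): row 4 has {alpha,beta,delta,epsilon,zeta,eta}; column 7 has {alpha,epsilon,zeta,eta} → gamma.
Cell (r5,c6): row 5 has {alpha,epsilon,zeta}; column 6 has {beta,gamma,delta,epsilon,zeta} → eta.
Cell (r6,c1): row 6 has {alpha,gamma,delta,zeta}; column 1 has {delta,epsilon,eta} → beta.
Cell (r6,c2): row 6 has {alpha,beta,gamma,delta,zeta}; column 2 has {alpha,beta,zeta,eta} → epsilon.
Cell (r6,c4): row 6 has {alpha,beta,gamma,delta,epsilon,zeta}; column 4 has {alpha,beta,gamma,delta,epsilon,zeta} → eta.
Cell (r7,c3): row 7 has {beta,epsilon,zeta,eta}; column 3 has {alpha,delta,epsilon,zeta,eta} → gamma.
Cell (r7,c6): row 7 has {beta,gamma,epsilon,zeta,eta}; column 6 has {beta,gamma,delta,epsilon,zeta,eta} → alpha.
Cell (r7,c7): row 7 has {alpha,beta,gamma,epsilon,zeta,eta}; column 7 has {alpha,gamma,epsilon,zeta,eta} → delta.
Cell (r1,c2): row 1 has {alpha,delta,epsilon,eta}; column 2 has {alpha,beta,epsilon,zeta,eta} → gamma.
Cell (r1,c3): row 1 has {alpha,gamma,delta,epsilon,eta}; column 3 has {alpha,gamma,delta,epsilon,zeta,eta} → beta.
Cell (r2,c1): row 2 has {beta,gamma,delta,epsilon,zeta,eta}; column 1 has {beta,delta,epsilon,eta} → alpha.
Cell (r5,c1): row 5 has {alpha,epsilon,zeta,eta}; column 1 has {alpha,beta,delta,epsilon,eta} → gamma.
Cell (r5,c2): row 5 has {alpha,gamma,epsilon,zeta,eta}; column 2 has {alpha,beta,gamma,epsilon,zeta,eta} → delta.
Cell (r5,c7): row 5 has {alpha,gamma,delta,epsilon,zeta,eta}; column 7 has {alpha,gamma,delta,epsilon,zeta,eta} → beta.
Cell (r1,c1): row 1 has {alpha,beta,gamma,delta,epsilon,eta}; column 1 has {alpha,beta,gamma,delta,epsilon,eta} → zeta.

zeta gamma beta alpha delta epsilon eta / alpha zeta delta gamma eta beta epsilon / delta alpha eta epsilon beta gamma zeta / eta beta alpha delta epsilon zeta gamma / gamma delta epsilon zeta alpha eta beta / beta epsilon zeta eta gamma delta alpha / epsilon eta gamma beta zeta alpha delta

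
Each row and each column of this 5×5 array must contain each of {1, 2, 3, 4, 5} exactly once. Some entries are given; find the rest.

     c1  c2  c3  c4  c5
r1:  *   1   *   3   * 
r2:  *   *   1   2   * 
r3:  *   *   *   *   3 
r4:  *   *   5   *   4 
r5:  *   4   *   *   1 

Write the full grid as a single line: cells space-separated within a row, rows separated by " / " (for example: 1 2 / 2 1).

5 1 4 3 2 / 4 3 1 2 5 / 1 5 2 4 3 / 3 2 5 1 4 / 2 4 3 5 1

(r2,c5): row 2 has {1,2}; column 5 has {1,3,4}, so it must be 5.
(r4,c4): row 4 has {4,5}; column 4 has {2,3}, so it must be 1.
(r5,c4): row 5 has {1,4}; column 4 has {1,2,3}, so it must be 5.
(r1,c5): row 1 has {1,3}; column 5 has {1,3,4,5}, so it must be 2.
(r2,c2): row 2 has {1,2,5}; column 2 has {1,4}, so it must be 3.
(r3,c4): row 3 has {3}; column 4 has {1,2,3,5}, so it must be 4.
(r4,c2): row 4 has {1,4,5}; column 2 has {1,3,4}, so it must be 2.
(r1,c3): row 1 has {1,2,3}; column 3 has {1,5}, so it must be 4.
(r2,c1): row 2 has {1,2,3,5}; column 1 is empty so far, so it must be 4.
(r3,c2): row 3 has {3,4}; column 2 has {1,2,3,4}, so it must be 5.
(r3,c3): row 3 has {3,4,5}; column 3 has {1,4,5}, so it must be 2.
(r4,c1): row 4 has {1,2,4,5}; column 1 has {4}, so it must be 3.
(r5,c1): row 5 has {1,4,5}; column 1 has {3,4}, so it must be 2.
(r5,c3): row 5 has {1,2,4,5}; column 3 has {1,2,4,5}, so it must be 3.
(r1,c1): row 1 has {1,2,3,4}; column 1 has {2,3,4}, so it must be 5.
(r3,c1): row 3 has {2,3,4,5}; column 1 has {2,3,4,5}, so it must be 1.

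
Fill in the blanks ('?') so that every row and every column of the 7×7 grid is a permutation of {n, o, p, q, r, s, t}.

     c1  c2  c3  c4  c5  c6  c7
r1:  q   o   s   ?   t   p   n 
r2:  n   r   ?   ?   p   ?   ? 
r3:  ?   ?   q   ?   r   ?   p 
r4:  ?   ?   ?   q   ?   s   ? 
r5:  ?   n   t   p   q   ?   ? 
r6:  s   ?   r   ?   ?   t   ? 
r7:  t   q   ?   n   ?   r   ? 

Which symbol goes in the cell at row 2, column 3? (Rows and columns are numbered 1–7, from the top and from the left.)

o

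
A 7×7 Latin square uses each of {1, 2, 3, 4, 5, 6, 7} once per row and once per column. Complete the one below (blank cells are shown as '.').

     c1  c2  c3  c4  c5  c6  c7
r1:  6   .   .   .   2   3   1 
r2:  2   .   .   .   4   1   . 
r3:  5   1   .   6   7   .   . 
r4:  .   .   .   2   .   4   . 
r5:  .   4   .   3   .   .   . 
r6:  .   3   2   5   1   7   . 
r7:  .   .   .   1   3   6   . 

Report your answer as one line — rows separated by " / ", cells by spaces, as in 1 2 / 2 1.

6 7 5 4 2 3 1 / 2 5 6 7 4 1 3 / 5 1 3 6 7 2 4 / 3 6 1 2 5 4 7 / 1 4 7 3 6 5 2 / 4 3 2 5 1 7 6 / 7 2 4 1 3 6 5

(r2,c4) = 7
(r3,c6) = 2
(r5,c6) = 5
(r6,c1) = 4
(r6,c7) = 6
(r7,c1) = 7
(r1,c4) = 4
(r5,c1) = 1
(r5,c5) = 6
(r4,c1) = 3
(r4,c5) = 5
(r4,c7) = 7
(r5,c3) = 7
(r5,c7) = 2
(r1,c3) = 5
(r4,c2) = 6
(r4,c3) = 1
(r7,c3) = 4
(r7,c7) = 5
(r1,c2) = 7
(r2,c2) = 5
(r2,c7) = 3
(r3,c3) = 3
(r3,c7) = 4
(r7,c2) = 2
(r2,c3) = 6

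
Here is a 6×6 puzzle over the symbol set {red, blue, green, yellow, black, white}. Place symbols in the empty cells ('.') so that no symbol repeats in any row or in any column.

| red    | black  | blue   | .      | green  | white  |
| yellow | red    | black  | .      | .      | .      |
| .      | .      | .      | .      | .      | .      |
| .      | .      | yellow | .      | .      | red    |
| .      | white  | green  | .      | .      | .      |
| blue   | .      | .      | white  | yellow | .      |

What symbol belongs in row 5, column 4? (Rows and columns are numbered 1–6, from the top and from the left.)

Cell (r1,c4): row 1 has {red,blue,green,black,white}; column 4 has {white} → yellow.
Cell (r5,c1): row 5 has {green,white}; column 1 has {red,blue,yellow} → black.
Cell (r6,c2): row 6 has {blue,yellow,white}; column 2 has {red,black,white} → green.
Cell (r6,c3): row 6 has {blue,green,yellow,white}; column 3 has {blue,green,yellow,black} → red.
Cell (r6,c6): row 6 has {red,blue,green,yellow,white}; column 6 has {red,white} → black.
Cell (r3,c3): row 3 is empty so far; column 3 has {red,blue,green,yellow,black} → white.
Cell (r4,c2): row 4 has {red,yellow}; column 2 has {red,green,black,white} → blue.
Cell (r3,c1): row 3 has {white}; column 1 has {red,blue,yellow,black} → green.
Cell (r3,c2): row 3 has {green,white}; column 2 has {red,blue,green,black,white} → yellow.
Cell (r3,c6): row 3 has {green,yellow,white}; column 6 has {red,black,white} → blue.
Cell (r4,c1): row 4 has {red,blue,yellow}; column 1 has {red,blue,green,yellow,black} → white.
Cell (r4,c5): row 4 has {red,blue,yellow,white}; column 5 has {green,yellow} → black.
Cell (r5,c6): row 5 has {green,black,white}; column 6 has {red,blue,black,white} → yellow.
Cell (r2,c6): row 2 has {red,yellow,black}; column 6 has {red,blue,yellow,black,white} → green.
Cell (r3,c5): row 3 has {blue,green,yellow,white}; column 5 has {green,yellow,black} → red.
Cell (r4,c4): row 4 has {red,blue,yellow,black,white}; column 4 has {yellow,white} → green.
Cell (r5,c5): row 5 has {green,yellow,black,white}; column 5 has {red,green,yellow,black} → blue.
Cell (r2,c4): row 2 has {red,green,yellow,black}; column 4 has {green,yellow,white} → blue.
Cell (r2,c5): row 2 has {red,blue,green,yellow,black}; column 5 has {red,blue,green,yellow,black} → white.
Cell (r3,c4): row 3 has {red,blue,green,yellow,white}; column 4 has {blue,green,yellow,white} → black.
Cell (r5,c4): row 5 has {blue,green,yellow,black,white}; column 4 has {blue,green,yellow,black,white} → red.

red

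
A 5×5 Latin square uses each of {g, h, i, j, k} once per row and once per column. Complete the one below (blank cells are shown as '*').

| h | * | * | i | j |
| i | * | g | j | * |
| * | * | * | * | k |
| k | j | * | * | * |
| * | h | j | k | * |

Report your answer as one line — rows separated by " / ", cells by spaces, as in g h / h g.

h g k i j / i k g j h / j i h g k / k j i h g / g h j k i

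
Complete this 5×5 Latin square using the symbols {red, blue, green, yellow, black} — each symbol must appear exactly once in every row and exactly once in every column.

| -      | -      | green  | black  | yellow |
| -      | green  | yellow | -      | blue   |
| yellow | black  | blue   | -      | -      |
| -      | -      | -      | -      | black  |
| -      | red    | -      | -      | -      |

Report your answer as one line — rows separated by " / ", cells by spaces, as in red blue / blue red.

red blue green black yellow / black green yellow red blue / yellow black blue green red / green yellow red blue black / blue red black yellow green

(r1,c2): row 1 has {green,yellow,black}; column 2 has {red,green,black}, so it must be blue.
(r2,c4): row 2 has {blue,green,yellow}; column 4 has {black}, so it must be red.
(r3,c4): row 3 has {blue,yellow,black}; column 4 has {red,black}, so it must be green.
(r3,c5): row 3 has {blue,green,yellow,black}; column 5 has {blue,yellow,black}, so it must be red.
(r4,c2): row 4 has {black}; column 2 has {red,blue,green,black}, so it must be yellow.
(r4,c3): row 4 has {yellow,black}; column 3 has {blue,green,yellow}, so it must be red.
(r4,c4): row 4 has {red,yellow,black}; column 4 has {red,green,black}, so it must be blue.
(r5,c3): row 5 has {red}; column 3 has {red,blue,green,yellow}, so it must be black.
(r5,c4): row 5 has {red,black}; column 4 has {red,blue,green,black}, so it must be yellow.
(r5,c5): row 5 has {red,yellow,black}; column 5 has {red,blue,yellow,black}, so it must be green.
(r1,c1): row 1 has {blue,green,yellow,black}; column 1 has {yellow}, so it must be red.
(r2,c1): row 2 has {red,blue,green,yellow}; column 1 has {red,yellow}, so it must be black.
(r4,c1): row 4 has {red,blue,yellow,black}; column 1 has {red,yellow,black}, so it must be green.
(r5,c1): row 5 has {red,green,yellow,black}; column 1 has {red,green,yellow,black}, so it must be blue.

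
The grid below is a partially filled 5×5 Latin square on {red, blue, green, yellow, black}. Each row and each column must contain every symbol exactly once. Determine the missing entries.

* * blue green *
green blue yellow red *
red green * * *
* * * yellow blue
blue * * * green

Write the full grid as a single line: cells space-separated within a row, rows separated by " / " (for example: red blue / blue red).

yellow black blue green red / green blue yellow red black / red green black blue yellow / black red green yellow blue / blue yellow red black green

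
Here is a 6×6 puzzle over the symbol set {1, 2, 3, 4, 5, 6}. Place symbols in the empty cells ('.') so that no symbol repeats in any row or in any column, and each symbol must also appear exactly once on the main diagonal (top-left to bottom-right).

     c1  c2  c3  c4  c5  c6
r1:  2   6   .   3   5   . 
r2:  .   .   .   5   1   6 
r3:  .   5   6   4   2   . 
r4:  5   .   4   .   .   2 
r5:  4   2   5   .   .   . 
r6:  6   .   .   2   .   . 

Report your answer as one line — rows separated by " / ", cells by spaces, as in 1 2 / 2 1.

2 6 1 3 5 4 / 3 4 2 5 1 6 / 1 5 6 4 2 3 / 5 3 4 1 6 2 / 4 2 5 6 3 1 / 6 1 3 2 4 5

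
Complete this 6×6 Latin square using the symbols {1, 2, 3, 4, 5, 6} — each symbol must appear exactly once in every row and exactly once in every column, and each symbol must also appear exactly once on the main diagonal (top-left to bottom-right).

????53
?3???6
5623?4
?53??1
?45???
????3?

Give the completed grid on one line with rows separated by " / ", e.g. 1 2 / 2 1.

1 2 4 6 5 3 / 2 3 1 5 4 6 / 5 6 2 3 1 4 / 6 5 3 4 2 1 / 3 4 5 1 6 2 / 4 1 6 2 3 5

(r3,c5) = 1
(r5,c5) = 6
(r5,c6) = 2
(r6,c6) = 5
(r4,c4) = 4
(r4,c5) = 2
(r5,c4) = 1
(r1,c1) = 1
(r1,c2) = 2
(r1,c4) = 6
(r2,c5) = 4
(r4,c1) = 6
(r5,c1) = 3
(r6,c2) = 1
(r6,c4) = 2
(r1,c3) = 4
(r2,c1) = 2
(r2,c3) = 1
(r2,c4) = 5
(r6,c1) = 4
(r6,c3) = 6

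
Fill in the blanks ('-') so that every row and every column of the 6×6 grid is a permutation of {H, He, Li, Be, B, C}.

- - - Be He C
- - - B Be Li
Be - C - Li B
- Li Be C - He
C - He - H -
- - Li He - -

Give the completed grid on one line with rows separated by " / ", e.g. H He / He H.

Li H B Be He C / He C H B Be Li / Be He C H Li B / H Li Be C B He / C B He Li H Be / B Be Li He C H

(r2,c3) = H
(r3,c4) = H
(r4,c5) = B
(r5,c4) = Li
(r5,c6) = Be
(r6,c5) = C
(r6,c6) = H
(r1,c3) = B
(r2,c1) = He
(r2,c2) = C
(r3,c2) = He
(r4,c1) = H
(r5,c2) = B
(r6,c1) = B
(r6,c2) = Be
(r1,c1) = Li
(r1,c2) = H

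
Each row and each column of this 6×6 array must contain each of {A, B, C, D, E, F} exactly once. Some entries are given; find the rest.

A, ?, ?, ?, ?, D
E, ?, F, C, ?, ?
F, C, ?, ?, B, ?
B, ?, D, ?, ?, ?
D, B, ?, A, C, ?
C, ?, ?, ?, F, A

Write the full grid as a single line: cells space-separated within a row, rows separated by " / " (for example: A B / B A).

Cell (r1,c5): row 1 has {A,D}; column 5 has {B,C,F} → E.
Cell (r2,c6): row 2 has {C,E,F}; column 6 has {A,D} → B.
Cell (r3,c6): row 3 has {B,C,F}; column 6 has {A,B,D} → E.
Cell (r4,c5): row 4 has {B,D}; column 5 has {B,C,E,F} → A.
Cell (r5,c3): row 5 has {A,B,C,D}; column 3 has {D,F} → E.
Cell (r5,c6): row 5 has {A,B,C,D,E}; column 6 has {A,B,D,E} → F.
Cell (r6,c3): row 6 has {A,C,F}; column 3 has {D,E,F} → B.
Cell (r1,c2): row 1 has {A,D,E}; column 2 has {B,C} → F.
Cell (r1,c3): row 1 has {A,D,E,F}; column 3 has {B,D,E,F} → C.
Cell (r1,c4): row 1 has {A,C,D,E,F}; column 4 has {A,C} → B.
Cell (r2,c5): row 2 has {B,C,E,F}; column 5 has {A,B,C,E,F} → D.
Cell (r3,c3): row 3 has {B,C,E,F}; column 3 has {B,C,D,E,F} → A.
Cell (r3,c4): row 3 has {A,B,C,E,F}; column 4 has {A,B,C} → D.
Cell (r4,c2): row 4 has {A,B,D}; column 2 has {B,C,F} → E.
Cell (r4,c4): row 4 has {A,B,D,E}; column 4 has {A,B,C,D} → F.
Cell (r4,c6): row 4 has {A,B,D,E,F}; column 6 has {A,B,D,E,F} → C.
Cell (r6,c2): row 6 has {A,B,C,F}; column 2 has {B,C,E,F} → D.
Cell (r6,c4): row 6 has {A,B,C,D,F}; column 4 has {A,B,C,D,F} → E.
Cell (r2,c2): row 2 has {B,C,D,E,F}; column 2 has {B,C,D,E,F} → A.

A F C B E D / E A F C D B / F C A D B E / B E D F A C / D B E A C F / C D B E F A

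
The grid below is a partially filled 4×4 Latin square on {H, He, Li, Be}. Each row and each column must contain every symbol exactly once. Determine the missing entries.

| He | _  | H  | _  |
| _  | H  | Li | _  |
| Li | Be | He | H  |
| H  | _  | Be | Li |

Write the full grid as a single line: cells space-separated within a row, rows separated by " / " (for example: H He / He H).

row 1 has {H,He}; column 2 has {H,Be} — only Li is left for (r1,c2).
row 1 has {H,He,Li}; column 4 has {H,Li} — only Be is left for (r1,c4).
row 2 has {H,Li}; column 1 has {H,He,Li} — only Be is left for (r2,c1).
row 2 has {H,Li,Be}; column 4 has {H,Li,Be} — only He is left for (r2,c4).
row 4 has {H,Li,Be}; column 2 has {H,Li,Be} — only He is left for (r4,c2).

He Li H Be / Be H Li He / Li Be He H / H He Be Li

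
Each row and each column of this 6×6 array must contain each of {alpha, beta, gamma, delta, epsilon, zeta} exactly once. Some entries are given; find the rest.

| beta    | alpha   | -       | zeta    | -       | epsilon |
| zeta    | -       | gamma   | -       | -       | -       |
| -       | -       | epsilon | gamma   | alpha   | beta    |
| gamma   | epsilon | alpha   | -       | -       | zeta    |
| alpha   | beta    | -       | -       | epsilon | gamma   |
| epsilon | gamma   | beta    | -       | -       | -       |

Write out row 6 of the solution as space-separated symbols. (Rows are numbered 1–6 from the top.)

epsilon gamma beta alpha zeta delta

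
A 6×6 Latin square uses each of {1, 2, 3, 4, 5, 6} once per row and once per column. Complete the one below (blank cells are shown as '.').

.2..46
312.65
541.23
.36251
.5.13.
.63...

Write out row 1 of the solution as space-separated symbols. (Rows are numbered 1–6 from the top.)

row 1 has {2,4,6}; column 1 has {3,5} — only 1 is left for (r1,c1).
row 1 has {1,2,4,6}; column 3 has {1,2,3,6} — only 5 is left for (r1,c3).
row 1 has {1,2,4,5,6}; column 4 has {1,2} — only 3 is left for (r1,c4).

1 2 5 3 4 6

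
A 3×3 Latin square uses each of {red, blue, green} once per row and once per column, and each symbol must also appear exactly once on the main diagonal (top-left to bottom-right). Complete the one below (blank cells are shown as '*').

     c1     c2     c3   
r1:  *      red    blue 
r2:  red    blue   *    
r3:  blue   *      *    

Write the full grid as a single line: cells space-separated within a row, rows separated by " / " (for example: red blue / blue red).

green red blue / red blue green / blue green red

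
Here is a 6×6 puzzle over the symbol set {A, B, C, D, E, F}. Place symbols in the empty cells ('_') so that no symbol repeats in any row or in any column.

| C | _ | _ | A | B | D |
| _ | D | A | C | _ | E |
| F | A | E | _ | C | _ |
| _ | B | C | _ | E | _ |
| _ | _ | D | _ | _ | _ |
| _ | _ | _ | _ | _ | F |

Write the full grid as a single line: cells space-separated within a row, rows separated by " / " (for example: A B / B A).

(r1,c3) = F
(r2,c1) = B
(r2,c5) = F
(r3,c6) = B
(r4,c6) = A
(r5,c5) = A
(r5,c6) = C
(r6,c3) = B
(r6,c5) = D
(r1,c2) = E
(r3,c4) = D
(r4,c1) = D
(r4,c4) = F
(r5,c1) = E
(r5,c2) = F
(r5,c4) = B
(r6,c1) = A
(r6,c2) = C
(r6,c4) = E

C E F A B D / B D A C F E / F A E D C B / D B C F E A / E F D B A C / A C B E D F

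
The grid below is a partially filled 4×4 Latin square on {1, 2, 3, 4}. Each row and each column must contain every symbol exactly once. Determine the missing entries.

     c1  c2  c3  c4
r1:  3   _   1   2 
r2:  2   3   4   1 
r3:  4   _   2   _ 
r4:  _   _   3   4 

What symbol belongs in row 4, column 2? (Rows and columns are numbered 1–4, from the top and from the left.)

2

(r1,c2) = 4
(r3,c2) = 1
(r3,c4) = 3
(r4,c1) = 1
(r4,c2) = 2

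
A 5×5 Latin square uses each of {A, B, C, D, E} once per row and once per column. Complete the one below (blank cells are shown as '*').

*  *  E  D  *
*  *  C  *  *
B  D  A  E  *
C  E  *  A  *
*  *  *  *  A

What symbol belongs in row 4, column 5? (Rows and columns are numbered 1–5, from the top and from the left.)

D

Cell (r1,c1): row 1 has {D,E}; column 1 has {B,C} → A.
Cell (r2,c4): row 2 has {C}; column 4 has {A,D,E} → B.
Cell (r3,c5): row 3 has {A,B,D,E}; column 5 has {A} → C.
Cell (r5,c4): row 5 has {A}; column 4 has {A,B,D,E} → C.
Cell (r1,c5): row 1 has {A,D,E}; column 5 has {A,C} → B.
Cell (r2,c2): row 2 has {B,C}; column 2 has {D,E} → A.
Cell (r4,c5): row 4 has {A,C,E}; column 5 has {A,B,C} → D.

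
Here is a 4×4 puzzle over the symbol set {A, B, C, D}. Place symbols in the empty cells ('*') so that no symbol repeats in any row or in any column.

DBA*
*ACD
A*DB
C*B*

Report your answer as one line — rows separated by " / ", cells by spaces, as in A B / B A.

At row 1, column 4: row 1 has {A,B,D}; column 4 has {B,D}; that leaves C.
At row 2, column 1: row 2 has {A,C,D}; column 1 has {A,C,D}; that leaves B.
At row 3, column 2: row 3 has {A,B,D}; column 2 has {A,B}; that leaves C.
At row 4, column 2: row 4 has {B,C}; column 2 has {A,B,C}; that leaves D.
At row 4, column 4: row 4 has {B,C,D}; column 4 has {B,C,D}; that leaves A.

D B A C / B A C D / A C D B / C D B A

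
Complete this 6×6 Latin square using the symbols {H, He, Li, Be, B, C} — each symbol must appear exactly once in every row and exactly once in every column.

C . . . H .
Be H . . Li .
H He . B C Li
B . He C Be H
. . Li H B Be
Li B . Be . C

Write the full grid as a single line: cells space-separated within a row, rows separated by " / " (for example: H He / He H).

row 2 has {H,Li,Be}; column 4 has {H,Be,B,C} — only He is left for (r2,c4).
row 2 has {H,He,Li,Be}; column 6 has {H,Li,Be,C} — only B is left for (r2,c6).
row 3 has {H,He,Li,B,C}; column 3 has {He,Li} — only Be is left for (r3,c3).
row 4 has {H,He,Be,B,C}; column 2 has {H,He,B} — only Li is left for (r4,c2).
row 5 has {H,Li,Be,B}; column 1 has {H,Li,Be,B,C} — only He is left for (r5,c1).
row 5 has {H,He,Li,Be,B}; column 2 has {H,He,Li,B} — only C is left for (r5,c2).
row 6 has {Li,Be,B,C}; column 3 has {He,Li,Be} — only H is left for (r6,c3).
row 6 has {H,Li,Be,B,C}; column 5 has {H,Li,Be,B,C} — only He is left for (r6,c5).
row 1 has {H,C}; column 2 has {H,He,Li,B,C} — only Be is left for (r1,c2).
row 1 has {H,Be,C}; column 3 has {H,He,Li,Be} — only B is left for (r1,c3).
row 1 has {H,Be,B,C}; column 4 has {H,He,Be,B,C} — only Li is left for (r1,c4).
row 1 has {H,Li,Be,B,C}; column 6 has {H,Li,Be,B,C} — only He is left for (r1,c6).
row 2 has {H,He,Li,Be,B}; column 3 has {H,He,Li,Be,B} — only C is left for (r2,c3).

C Be B Li H He / Be H C He Li B / H He Be B C Li / B Li He C Be H / He C Li H B Be / Li B H Be He C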